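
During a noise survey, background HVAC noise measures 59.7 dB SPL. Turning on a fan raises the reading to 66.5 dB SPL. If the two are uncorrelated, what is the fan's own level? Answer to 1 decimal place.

65.5 dB SPL

Subtract intensities: L_src = 10·log₁₀(10^(L_total/10) − 10^(L_bg/10)).
L_src = 10·log₁₀(10^(66.5/10) − 10^(59.7/10)) = 10·log₁₀(3534000) = 65.5 dB SPL.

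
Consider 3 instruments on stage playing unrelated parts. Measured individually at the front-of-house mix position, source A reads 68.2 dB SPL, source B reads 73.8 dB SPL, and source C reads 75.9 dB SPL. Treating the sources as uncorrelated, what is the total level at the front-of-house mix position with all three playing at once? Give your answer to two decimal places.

78.42 dB SPL

Incoherent sources sum as intensities:
L_total = 10·log₁₀(10^(68.2/10) + 10^(73.8/10) + 10^(75.9/10)) = 10·log₁₀(69500000) = 78.42 dB SPL.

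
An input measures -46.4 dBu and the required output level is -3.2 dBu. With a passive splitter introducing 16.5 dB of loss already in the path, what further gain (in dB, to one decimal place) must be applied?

59.7 dB

The required make-up gain is the shortfall in the dB sum.
G = -3.2 − (-46.4) + 16.5 = 59.7 dB.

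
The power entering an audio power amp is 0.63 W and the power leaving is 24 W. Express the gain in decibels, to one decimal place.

15.8 dB

For a power ratio, dB = 10·log₁₀(P₂/P₁).
10·log₁₀(24/0.63) = 10·log₁₀(38.10) = 15.8 dB.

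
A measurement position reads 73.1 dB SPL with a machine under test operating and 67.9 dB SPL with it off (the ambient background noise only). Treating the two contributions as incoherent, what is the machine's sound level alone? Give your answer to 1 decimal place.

Remove the background by subtracting linear intensities:
L_src = 10·log₁₀(10^(73.1/10) − 10^(67.9/10)) = 10·log₁₀(14250000) = 71.5 dB SPL.

71.5 dB SPL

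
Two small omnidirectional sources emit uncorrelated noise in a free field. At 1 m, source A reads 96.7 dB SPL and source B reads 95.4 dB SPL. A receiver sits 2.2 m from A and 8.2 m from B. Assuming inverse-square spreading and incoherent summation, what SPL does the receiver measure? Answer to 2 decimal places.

90.08 dB SPL

At the listener: L_A = 96.7 − 20·log₁₀(2.2) = 89.852 dB; L_B = 95.4 − 20·log₁₀(8.2) = 77.124 dB.
Combined: 10·log₁₀(10^(89.852/10)+10^(77.124/10)) = 90.08 dB SPL.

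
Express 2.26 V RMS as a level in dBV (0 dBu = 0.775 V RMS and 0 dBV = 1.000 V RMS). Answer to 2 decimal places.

dBV = 20·log₁₀(V / 1.000 V).
20·log₁₀(2.26/1.000) = +7.08 dBV.

+7.08 dBV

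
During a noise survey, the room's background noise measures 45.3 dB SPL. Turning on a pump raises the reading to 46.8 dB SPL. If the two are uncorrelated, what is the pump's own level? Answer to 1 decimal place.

41.5 dB SPL

Background correction is a power subtraction:
L_src = 10·log₁₀(10^(46.8/10) − 10^(45.3/10)) = 10·log₁₀(13980) = 41.5 dB SPL.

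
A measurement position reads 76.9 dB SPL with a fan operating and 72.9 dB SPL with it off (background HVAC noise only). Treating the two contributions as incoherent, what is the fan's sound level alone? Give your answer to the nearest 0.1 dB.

Subtract intensities: L_src = 10·log₁₀(10^(L_total/10) − 10^(L_bg/10)).
L_src = 10·log₁₀(10^(76.9/10) − 10^(72.9/10)) = 10·log₁₀(29480000) = 74.7 dB SPL.

74.7 dB SPL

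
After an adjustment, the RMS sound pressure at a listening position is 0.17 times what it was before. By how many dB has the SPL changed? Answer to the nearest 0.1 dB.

SPL change from a pressure ratio uses the 20·log₁₀ form:
20·log₁₀(0.17) = -15.4 dB.

-15.4 dB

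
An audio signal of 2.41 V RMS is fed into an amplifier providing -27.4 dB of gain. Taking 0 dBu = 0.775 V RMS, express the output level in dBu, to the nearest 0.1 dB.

Input level: 20·log₁₀(2.41/0.775) = 9.85 dBu.
Output: 9.85 − 27.4 = -17.5 dBu.

-17.5 dBu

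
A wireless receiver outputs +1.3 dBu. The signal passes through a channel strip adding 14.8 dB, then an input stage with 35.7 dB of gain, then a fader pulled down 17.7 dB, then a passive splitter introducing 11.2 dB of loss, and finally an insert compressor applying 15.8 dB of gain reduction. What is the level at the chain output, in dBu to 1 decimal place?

+7.1 dBu

Cascaded gains and losses add directly in dB.
+1.3 + 14.8 + 35.7 − 17.7 − 11.2 − 15.8 = +7.1 dBu.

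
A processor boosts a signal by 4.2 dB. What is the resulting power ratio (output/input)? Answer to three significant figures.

Power ratio = 10^(dB/10).
10^(4.2/10) = 10^(0.4200) = 2.63.

2.63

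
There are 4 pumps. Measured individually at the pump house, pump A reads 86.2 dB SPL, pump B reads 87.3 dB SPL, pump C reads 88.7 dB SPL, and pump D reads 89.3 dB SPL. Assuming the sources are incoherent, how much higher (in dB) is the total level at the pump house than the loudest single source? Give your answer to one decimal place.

Uncorrelated sources add in intensity (power), not in dB.
L_total = 10·log₁₀(10^(86.2/10) + 10^(87.3/10) + 10^(88.7/10) + 10^(89.3/10)) = 94.06 dB SPL.
Excess over the loudest (89.3 dB): 94.06 − 89.3 = 4.8 dB.

4.8 dB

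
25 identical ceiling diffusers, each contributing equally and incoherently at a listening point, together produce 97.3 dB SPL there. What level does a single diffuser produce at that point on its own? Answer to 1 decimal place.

83.3 dB SPL

25 equal incoherent sources add 10·log₁₀(25) = 13.98 dB over one source.
L_one = 97.3 − 13.98 = 83.3 dB SPL.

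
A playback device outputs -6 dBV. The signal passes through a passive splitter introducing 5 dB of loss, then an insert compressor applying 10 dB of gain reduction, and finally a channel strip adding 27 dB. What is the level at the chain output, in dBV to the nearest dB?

+6 dBV

In dB, series stages simply add:
-6 − 5 − 10 + 27 = +6 dBV.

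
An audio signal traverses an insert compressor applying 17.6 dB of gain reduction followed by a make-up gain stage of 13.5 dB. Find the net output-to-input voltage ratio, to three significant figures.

Net gain = (−17.6) + 13.5 = -4.1 dB.
Voltage ratio = 10^(-4.1/20) = 0.624.

0.624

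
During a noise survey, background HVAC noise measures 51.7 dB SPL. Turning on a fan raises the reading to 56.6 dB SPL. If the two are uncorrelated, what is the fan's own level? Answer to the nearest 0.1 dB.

54.9 dB SPL

Subtract intensities: L_src = 10·log₁₀(10^(L_total/10) − 10^(L_bg/10)).
L_src = 10·log₁₀(10^(56.6/10) − 10^(51.7/10)) = 10·log₁₀(309200) = 54.9 dB SPL.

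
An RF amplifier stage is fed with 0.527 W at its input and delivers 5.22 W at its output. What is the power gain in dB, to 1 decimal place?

10.0 dB

For a power ratio, dB = 10·log₁₀(P₂/P₁).
10·log₁₀(5.22/0.527) = 10·log₁₀(9.905) = 10.0 dB.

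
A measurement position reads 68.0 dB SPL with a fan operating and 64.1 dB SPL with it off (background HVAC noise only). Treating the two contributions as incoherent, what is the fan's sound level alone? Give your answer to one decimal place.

65.7 dB SPL

Background correction is a power subtraction:
L_src = 10·log₁₀(10^(68.0/10) − 10^(64.1/10)) = 10·log₁₀(3739000) = 65.7 dB SPL.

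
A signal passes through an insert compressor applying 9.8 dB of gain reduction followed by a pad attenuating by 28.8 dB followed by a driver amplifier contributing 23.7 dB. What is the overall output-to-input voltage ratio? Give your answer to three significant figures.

Net gain = (−9.8) + (−28.8) + 23.7 = -14.9 dB.
Voltage ratio = 10^(-14.9/20) = 0.180.

0.180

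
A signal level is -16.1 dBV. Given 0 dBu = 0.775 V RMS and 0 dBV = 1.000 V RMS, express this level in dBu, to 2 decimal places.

-13.89 dBu

The offset between the scales is 20·log₁₀(0.775/1.000) = −2.214 dB.
So dBu = -16.1 + 2.214 = -13.89 dBu.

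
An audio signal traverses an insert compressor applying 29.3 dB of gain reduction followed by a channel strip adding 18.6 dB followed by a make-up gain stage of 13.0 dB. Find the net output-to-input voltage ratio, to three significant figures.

Net gain = (−29.3) + 18.6 + 13.0 = 2.3 dB.
Voltage ratio = 10^(2.3/20) = 1.30.

1.30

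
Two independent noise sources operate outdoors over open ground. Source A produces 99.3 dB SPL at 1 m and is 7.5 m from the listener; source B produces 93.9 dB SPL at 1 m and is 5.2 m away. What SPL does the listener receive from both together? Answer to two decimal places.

At the listener: L_A = 99.3 − 20·log₁₀(7.5) = 81.799 dB; L_B = 93.9 − 20·log₁₀(5.2) = 79.580 dB.
Combined: 10·log₁₀(10^(81.799/10)+10^(79.580/10)) = 83.84 dB SPL.

83.84 dB SPL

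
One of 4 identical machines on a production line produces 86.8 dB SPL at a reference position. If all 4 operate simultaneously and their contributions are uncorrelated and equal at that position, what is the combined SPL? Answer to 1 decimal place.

4 equal incoherent sources raise the level by 10·log₁₀(4) = 6.02 dB.
L_total = 86.8 + 6.02 = 92.8 dB SPL.

92.8 dB SPL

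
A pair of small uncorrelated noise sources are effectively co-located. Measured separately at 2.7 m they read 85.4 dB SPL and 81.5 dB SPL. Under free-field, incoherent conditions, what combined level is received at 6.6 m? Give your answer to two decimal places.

Combined at 2.7 m: 10·log₁₀(10^(85.4/10)+10^(81.5/10)) = 86.884 dB SPL.
Then apply −20·log₁₀(6.6/2.7) = -7.764 dB → 79.12 dB SPL.

79.12 dB SPL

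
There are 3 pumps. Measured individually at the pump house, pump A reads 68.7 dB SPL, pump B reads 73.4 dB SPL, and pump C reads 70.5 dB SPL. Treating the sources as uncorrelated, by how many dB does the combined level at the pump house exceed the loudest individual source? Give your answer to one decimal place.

2.7 dB

Uncorrelated sources add in intensity (power), not in dB.
L_total = 10·log₁₀(10^(68.7/10) + 10^(73.4/10) + 10^(70.5/10)) = 76.08 dB SPL.
Excess over the loudest (73.4 dB): 76.08 − 73.4 = 2.7 dB.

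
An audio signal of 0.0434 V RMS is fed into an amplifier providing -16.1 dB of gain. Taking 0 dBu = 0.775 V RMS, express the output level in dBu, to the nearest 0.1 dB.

-41.1 dBu

Input level: 20·log₁₀(0.0434/0.775) = -25.04 dBu.
Output: -25.04 − 16.1 = -41.1 dBu.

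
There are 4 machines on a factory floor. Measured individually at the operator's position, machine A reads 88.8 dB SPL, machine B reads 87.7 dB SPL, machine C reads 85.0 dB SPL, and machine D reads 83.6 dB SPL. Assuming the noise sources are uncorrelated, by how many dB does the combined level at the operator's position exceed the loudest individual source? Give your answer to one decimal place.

4.0 dB

Add the sources as powers (linear), then convert back to dB:
L_total = 10·log₁₀(10^(88.8/10) + 10^(87.7/10) + 10^(85.0/10) + 10^(83.6/10)) = 92.77 dB SPL.
Excess over the loudest (88.8 dB): 92.77 − 88.8 = 4.0 dB.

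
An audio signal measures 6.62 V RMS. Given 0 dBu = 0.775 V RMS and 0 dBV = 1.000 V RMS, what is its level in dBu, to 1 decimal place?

+18.6 dBu

dBu = 20·log₁₀(V / 0.775 V).
20·log₁₀(6.62/0.775) = +18.6 dBu.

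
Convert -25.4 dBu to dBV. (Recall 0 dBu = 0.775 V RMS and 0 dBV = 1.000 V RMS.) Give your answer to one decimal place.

-27.6 dBV

The offset between the scales is 20·log₁₀(0.775/1.000) = −2.214 dB.
So dBV = -25.4 − 2.214 = -27.6 dBV.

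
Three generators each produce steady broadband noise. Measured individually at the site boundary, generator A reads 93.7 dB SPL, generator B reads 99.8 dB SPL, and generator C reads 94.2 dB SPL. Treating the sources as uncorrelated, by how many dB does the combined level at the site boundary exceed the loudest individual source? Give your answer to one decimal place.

1.8 dB

Incoherent sources sum as intensities:
L_total = 10·log₁₀(10^(93.7/10) + 10^(99.8/10) + 10^(94.2/10)) = 101.62 dB SPL.
Excess over the loudest (99.8 dB): 101.62 − 99.8 = 1.8 dB.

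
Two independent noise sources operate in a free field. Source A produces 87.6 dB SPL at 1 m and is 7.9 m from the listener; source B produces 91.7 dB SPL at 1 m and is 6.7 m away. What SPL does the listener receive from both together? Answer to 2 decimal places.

At the listener: L_A = 87.6 − 20·log₁₀(7.9) = 69.647 dB; L_B = 91.7 − 20·log₁₀(6.7) = 75.179 dB.
Combined: 10·log₁₀(10^(69.647/10)+10^(75.179/10)) = 76.25 dB SPL.

76.25 dB SPL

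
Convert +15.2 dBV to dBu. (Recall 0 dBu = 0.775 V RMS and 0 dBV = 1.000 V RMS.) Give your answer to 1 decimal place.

The offset between the scales is 20·log₁₀(0.775/1.000) = −2.214 dB.
So dBu = +15.2 + 2.214 = +17.4 dBu.

+17.4 dBu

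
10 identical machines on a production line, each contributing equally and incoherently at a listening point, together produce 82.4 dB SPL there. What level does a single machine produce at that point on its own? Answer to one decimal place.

10 equal incoherent sources add 10·log₁₀(10) = 10.00 dB over one source.
L_one = 82.4 − 10.00 = 72.4 dB SPL.

72.4 dB SPL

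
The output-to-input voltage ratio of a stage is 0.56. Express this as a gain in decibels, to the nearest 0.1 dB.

For a voltage ratio, dB = 20·log₁₀(V₂/V₁).
20·log₁₀(0.56) = -5.0 dB.

-5.0 dB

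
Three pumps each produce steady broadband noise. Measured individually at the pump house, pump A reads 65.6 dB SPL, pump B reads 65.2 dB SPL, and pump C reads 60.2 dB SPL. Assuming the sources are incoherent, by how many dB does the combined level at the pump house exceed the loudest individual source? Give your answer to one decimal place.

3.4 dB

Incoherent sources sum as intensities:
L_total = 10·log₁₀(10^(65.6/10) + 10^(65.2/10) + 10^(60.2/10)) = 69.03 dB SPL.
Excess over the loudest (65.6 dB): 69.03 − 65.6 = 3.4 dB.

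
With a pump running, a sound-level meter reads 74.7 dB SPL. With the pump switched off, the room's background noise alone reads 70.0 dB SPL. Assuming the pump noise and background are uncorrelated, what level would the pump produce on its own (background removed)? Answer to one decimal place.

Background correction is a power subtraction:
L_src = 10·log₁₀(10^(74.7/10) − 10^(70.0/10)) = 10·log₁₀(19510000) = 72.9 dB SPL.

72.9 dB SPL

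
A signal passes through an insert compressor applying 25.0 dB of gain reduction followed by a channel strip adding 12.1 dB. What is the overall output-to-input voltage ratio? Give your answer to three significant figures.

Net gain = (−25.0) + 12.1 = -12.9 dB.
Voltage ratio = 10^(-12.9/20) = 0.226.

0.226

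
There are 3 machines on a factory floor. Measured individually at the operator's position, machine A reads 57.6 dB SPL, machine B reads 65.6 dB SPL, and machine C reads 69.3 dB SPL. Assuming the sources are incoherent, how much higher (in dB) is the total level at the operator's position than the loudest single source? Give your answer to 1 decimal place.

1.7 dB

Uncorrelated sources add in intensity (power), not in dB.
L_total = 10·log₁₀(10^(57.6/10) + 10^(65.6/10) + 10^(69.3/10)) = 71.04 dB SPL.
Excess over the loudest (69.3 dB): 71.04 − 69.3 = 1.7 dB.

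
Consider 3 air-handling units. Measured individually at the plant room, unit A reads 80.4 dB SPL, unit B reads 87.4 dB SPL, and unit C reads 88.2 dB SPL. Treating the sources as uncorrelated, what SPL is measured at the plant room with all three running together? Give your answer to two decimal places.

Incoherent sources sum as intensities:
L_total = 10·log₁₀(10^(80.4/10) + 10^(87.4/10) + 10^(88.2/10)) = 10·log₁₀(1320000000) = 91.21 dB SPL.

91.21 dB SPL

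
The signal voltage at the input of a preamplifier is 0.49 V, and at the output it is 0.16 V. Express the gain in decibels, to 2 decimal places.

-9.72 dB

Voltage ratio → dB uses the 20·log₁₀ form:
20·log₁₀(0.16/0.49) = 20·log₁₀(0.3265) = -9.72 dB.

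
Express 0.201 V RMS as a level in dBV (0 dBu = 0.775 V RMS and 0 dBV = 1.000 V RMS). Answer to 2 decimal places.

dBV = 20·log₁₀(V / 1.000 V).
20·log₁₀(0.201/1.000) = -13.94 dBV.

-13.94 dBV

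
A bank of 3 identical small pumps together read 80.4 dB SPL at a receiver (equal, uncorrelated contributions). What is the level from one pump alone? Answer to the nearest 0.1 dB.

75.6 dB SPL

3 equal incoherent sources add 10·log₁₀(3) = 4.77 dB over one source.
L_one = 80.4 − 4.77 = 75.6 dB SPL.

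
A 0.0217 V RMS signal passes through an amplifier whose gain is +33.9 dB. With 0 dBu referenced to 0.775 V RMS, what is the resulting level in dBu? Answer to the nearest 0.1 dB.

Input level: 20·log₁₀(0.0217/0.775) = -31.06 dBu.
Output: -31.06 + 33.9 = +2.8 dBu.

+2.8 dBu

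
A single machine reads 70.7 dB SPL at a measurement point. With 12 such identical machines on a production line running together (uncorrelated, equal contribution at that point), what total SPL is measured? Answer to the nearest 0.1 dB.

81.5 dB SPL

12 equal incoherent sources raise the level by 10·log₁₀(12) = 10.79 dB.
L_total = 70.7 + 10.79 = 81.5 dB SPL.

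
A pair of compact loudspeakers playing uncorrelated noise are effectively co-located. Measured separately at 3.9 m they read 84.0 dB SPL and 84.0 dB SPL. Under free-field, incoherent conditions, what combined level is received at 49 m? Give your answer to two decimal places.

65.03 dB SPL

Combined at 3.9 m: 10·log₁₀(10^(84.0/10)+10^(84.0/10)) = 87.010 dB SPL.
Then apply −20·log₁₀(49/3.9) = -21.983 dB → 65.03 dB SPL.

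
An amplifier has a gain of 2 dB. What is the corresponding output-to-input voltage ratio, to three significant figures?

1.26

Voltage ratio = 10^(dB/20).
10^(2/20) = 10^(0.1000) = 1.26.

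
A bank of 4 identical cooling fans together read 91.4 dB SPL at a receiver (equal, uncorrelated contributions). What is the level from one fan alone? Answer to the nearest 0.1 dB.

85.4 dB SPL

4 equal incoherent sources add 10·log₁₀(4) = 6.02 dB over one source.
L_one = 91.4 − 6.02 = 85.4 dB SPL.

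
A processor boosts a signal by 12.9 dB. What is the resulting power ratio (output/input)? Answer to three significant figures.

19.5

Power ratio = 10^(dB/10).
10^(12.9/10) = 10^(1.290) = 19.5.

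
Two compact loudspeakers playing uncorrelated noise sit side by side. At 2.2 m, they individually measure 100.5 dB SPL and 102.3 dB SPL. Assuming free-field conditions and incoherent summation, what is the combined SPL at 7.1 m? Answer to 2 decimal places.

94.33 dB SPL

Combined at 2.2 m: 10·log₁₀(10^(100.5/10)+10^(102.3/10)) = 104.503 dB SPL.
Then apply −20·log₁₀(7.1/2.2) = -10.177 dB → 94.33 dB SPL.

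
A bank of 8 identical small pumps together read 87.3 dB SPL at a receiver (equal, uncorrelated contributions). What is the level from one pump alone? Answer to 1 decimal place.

8 equal incoherent sources add 10·log₁₀(8) = 9.03 dB over one source.
L_one = 87.3 − 9.03 = 78.3 dB SPL.

78.3 dB SPL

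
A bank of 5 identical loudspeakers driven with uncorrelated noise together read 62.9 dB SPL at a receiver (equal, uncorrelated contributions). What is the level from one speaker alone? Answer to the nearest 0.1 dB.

5 equal incoherent sources add 10·log₁₀(5) = 6.99 dB over one source.
L_one = 62.9 − 6.99 = 55.9 dB SPL.

55.9 dB SPL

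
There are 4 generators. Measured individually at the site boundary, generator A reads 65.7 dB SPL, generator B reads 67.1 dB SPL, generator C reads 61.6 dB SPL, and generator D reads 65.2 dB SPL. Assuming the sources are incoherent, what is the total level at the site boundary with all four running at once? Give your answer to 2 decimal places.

71.34 dB SPL

Add the sources as powers (linear), then convert back to dB:
L_total = 10·log₁₀(10^(65.7/10) + 10^(67.1/10) + 10^(61.6/10) + 10^(65.2/10)) = 10·log₁₀(13600000) = 71.34 dB SPL.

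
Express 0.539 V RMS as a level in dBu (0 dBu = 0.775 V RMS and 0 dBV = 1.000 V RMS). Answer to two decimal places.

-3.15 dBu

dBu = 20·log₁₀(V / 0.775 V).
20·log₁₀(0.539/0.775) = -3.15 dBu.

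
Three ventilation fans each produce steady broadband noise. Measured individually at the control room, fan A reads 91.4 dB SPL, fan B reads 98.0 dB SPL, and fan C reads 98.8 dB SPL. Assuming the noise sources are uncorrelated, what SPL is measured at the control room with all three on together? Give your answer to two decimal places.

Add the sources as powers (linear), then convert back to dB:
L_total = 10·log₁₀(10^(91.4/10) + 10^(98.0/10) + 10^(98.8/10)) = 10·log₁₀(15276000000) = 101.84 dB SPL.

101.84 dB SPL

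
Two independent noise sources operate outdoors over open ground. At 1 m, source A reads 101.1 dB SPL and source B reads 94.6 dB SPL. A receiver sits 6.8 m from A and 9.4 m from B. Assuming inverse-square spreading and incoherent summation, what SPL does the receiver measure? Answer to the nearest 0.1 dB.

84.9 dB SPL

At the listener: L_A = 101.1 − 20·log₁₀(6.8) = 84.45 dB; L_B = 94.6 − 20·log₁₀(9.4) = 75.14 dB.
Combined: 10·log₁₀(10^(84.45/10)+10^(75.14/10)) = 84.9 dB SPL.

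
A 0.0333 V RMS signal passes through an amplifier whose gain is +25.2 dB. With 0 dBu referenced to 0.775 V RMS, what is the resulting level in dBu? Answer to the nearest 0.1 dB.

Input level: 20·log₁₀(0.0333/0.775) = -27.34 dBu.
Output: -27.34 + 25.2 = -2.1 dBu.

-2.1 dBu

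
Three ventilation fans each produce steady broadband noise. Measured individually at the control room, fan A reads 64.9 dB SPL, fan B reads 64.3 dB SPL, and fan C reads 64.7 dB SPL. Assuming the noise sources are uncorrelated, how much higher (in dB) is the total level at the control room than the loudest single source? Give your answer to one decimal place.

4.5 dB

Add the sources as powers (linear), then convert back to dB:
L_total = 10·log₁₀(10^(64.9/10) + 10^(64.3/10) + 10^(64.7/10)) = 69.41 dB SPL.
Excess over the loudest (64.9 dB): 69.41 − 64.9 = 4.5 dB.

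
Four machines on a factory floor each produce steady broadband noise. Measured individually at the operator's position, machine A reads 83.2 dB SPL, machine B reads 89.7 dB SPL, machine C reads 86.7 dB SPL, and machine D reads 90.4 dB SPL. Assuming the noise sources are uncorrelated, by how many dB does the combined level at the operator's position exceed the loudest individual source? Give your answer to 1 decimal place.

3.9 dB

Incoherent sources sum as intensities:
L_total = 10·log₁₀(10^(83.2/10) + 10^(89.7/10) + 10^(86.7/10) + 10^(90.4/10)) = 94.32 dB SPL.
Excess over the loudest (90.4 dB): 94.32 − 90.4 = 3.9 dB.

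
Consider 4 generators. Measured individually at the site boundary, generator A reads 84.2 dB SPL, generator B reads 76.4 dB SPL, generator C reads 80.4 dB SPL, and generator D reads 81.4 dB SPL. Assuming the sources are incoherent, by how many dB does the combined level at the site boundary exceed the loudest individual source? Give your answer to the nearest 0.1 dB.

Add the sources as powers (linear), then convert back to dB:
L_total = 10·log₁₀(10^(84.2/10) + 10^(76.4/10) + 10^(80.4/10) + 10^(81.4/10)) = 87.44 dB SPL.
Excess over the loudest (84.2 dB): 87.44 − 84.2 = 3.2 dB.

3.2 dB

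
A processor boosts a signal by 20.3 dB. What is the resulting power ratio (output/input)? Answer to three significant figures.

107

Power ratio = 10^(dB/10).
10^(20.3/10) = 10^(2.030) = 107.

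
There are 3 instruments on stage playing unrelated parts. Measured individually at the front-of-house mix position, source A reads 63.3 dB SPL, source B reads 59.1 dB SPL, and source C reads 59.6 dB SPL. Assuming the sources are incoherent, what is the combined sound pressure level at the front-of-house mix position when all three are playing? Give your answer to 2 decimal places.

65.87 dB SPL

Uncorrelated sources add in intensity (power), not in dB.
L_total = 10·log₁₀(10^(63.3/10) + 10^(59.1/10) + 10^(59.6/10)) = 10·log₁₀(3863000) = 65.87 dB SPL.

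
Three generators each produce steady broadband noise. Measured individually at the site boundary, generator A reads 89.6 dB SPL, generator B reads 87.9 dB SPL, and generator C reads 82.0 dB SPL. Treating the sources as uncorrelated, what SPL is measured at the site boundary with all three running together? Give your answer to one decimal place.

Uncorrelated sources add in intensity (power), not in dB.
L_total = 10·log₁₀(10^(89.6/10) + 10^(87.9/10) + 10^(82.0/10)) = 10·log₁₀(1687000000) = 92.3 dB SPL.

92.3 dB SPL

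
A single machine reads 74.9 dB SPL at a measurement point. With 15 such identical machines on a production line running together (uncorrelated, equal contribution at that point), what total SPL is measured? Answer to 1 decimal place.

15 equal incoherent sources raise the level by 10·log₁₀(15) = 11.76 dB.
L_total = 74.9 + 11.76 = 86.7 dB SPL.

86.7 dB SPL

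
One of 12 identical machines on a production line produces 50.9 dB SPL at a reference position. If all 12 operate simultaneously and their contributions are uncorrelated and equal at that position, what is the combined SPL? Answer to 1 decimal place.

61.7 dB SPL

12 equal incoherent sources raise the level by 10·log₁₀(12) = 10.79 dB.
L_total = 50.9 + 10.79 = 61.7 dB SPL.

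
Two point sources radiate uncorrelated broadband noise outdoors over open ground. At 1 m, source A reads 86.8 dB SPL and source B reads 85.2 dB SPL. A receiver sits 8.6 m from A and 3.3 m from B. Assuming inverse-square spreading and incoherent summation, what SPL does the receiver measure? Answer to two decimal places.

75.67 dB SPL

At the listener: L_A = 86.8 − 20·log₁₀(8.6) = 68.110 dB; L_B = 85.2 − 20·log₁₀(3.3) = 74.830 dB.
Combined: 10·log₁₀(10^(68.110/10)+10^(74.830/10)) = 75.67 dB SPL.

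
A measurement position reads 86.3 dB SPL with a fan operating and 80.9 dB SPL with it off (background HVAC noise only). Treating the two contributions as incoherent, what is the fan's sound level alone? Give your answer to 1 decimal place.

Background correction is a power subtraction:
L_src = 10·log₁₀(10^(86.3/10) − 10^(80.9/10)) = 10·log₁₀(303600000) = 84.8 dB SPL.

84.8 dB SPL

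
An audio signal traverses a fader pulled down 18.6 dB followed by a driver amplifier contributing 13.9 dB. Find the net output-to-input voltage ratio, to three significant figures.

Net gain = (−18.6) + 13.9 = -4.7 dB.
Voltage ratio = 10^(-4.7/20) = 0.582.

0.582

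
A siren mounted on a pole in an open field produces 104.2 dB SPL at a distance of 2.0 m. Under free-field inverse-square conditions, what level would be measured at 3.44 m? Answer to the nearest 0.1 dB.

99.5 dB SPL

Free-field point source: level drops by 20·log₁₀ of the distance ratio.
ΔL = −20·log₁₀(3.44/2.0) = -4.71 dB, so L₂ = 104.2 + (-4.71) = 99.5 dB SPL.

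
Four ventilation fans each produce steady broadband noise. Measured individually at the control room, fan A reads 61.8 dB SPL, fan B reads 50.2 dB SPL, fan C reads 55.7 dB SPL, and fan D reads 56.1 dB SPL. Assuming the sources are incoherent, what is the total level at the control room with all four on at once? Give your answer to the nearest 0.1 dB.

63.8 dB SPL

Incoherent sources sum as intensities:
L_total = 10·log₁₀(10^(61.8/10) + 10^(50.2/10) + 10^(55.7/10) + 10^(56.1/10)) = 10·log₁₀(2397000) = 63.8 dB SPL.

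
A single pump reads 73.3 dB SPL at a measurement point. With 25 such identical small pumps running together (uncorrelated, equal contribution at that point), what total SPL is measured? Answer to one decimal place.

25 equal incoherent sources raise the level by 10·log₁₀(25) = 13.98 dB.
L_total = 73.3 + 13.98 = 87.3 dB SPL.

87.3 dB SPL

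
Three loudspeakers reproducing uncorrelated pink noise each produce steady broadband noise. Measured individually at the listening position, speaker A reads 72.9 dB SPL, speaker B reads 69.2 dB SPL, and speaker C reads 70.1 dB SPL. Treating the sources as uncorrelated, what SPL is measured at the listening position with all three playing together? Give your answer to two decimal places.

75.80 dB SPL

Uncorrelated sources add in intensity (power), not in dB.
L_total = 10·log₁₀(10^(72.9/10) + 10^(69.2/10) + 10^(70.1/10)) = 10·log₁₀(38050000) = 75.80 dB SPL.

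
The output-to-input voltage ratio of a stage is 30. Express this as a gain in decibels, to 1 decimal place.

For a voltage ratio, dB = 20·log₁₀(V₂/V₁).
20·log₁₀(30) = 29.5 dB.

29.5 dB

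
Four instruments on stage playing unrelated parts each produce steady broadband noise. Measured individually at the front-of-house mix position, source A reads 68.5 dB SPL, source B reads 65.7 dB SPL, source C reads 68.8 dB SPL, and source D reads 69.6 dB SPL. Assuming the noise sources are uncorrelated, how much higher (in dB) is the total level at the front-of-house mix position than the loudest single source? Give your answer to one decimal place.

4.8 dB

Add the sources as powers (linear), then convert back to dB:
L_total = 10·log₁₀(10^(68.5/10) + 10^(65.7/10) + 10^(68.8/10) + 10^(69.6/10)) = 74.39 dB SPL.
Excess over the loudest (69.6 dB): 74.39 − 69.6 = 4.8 dB.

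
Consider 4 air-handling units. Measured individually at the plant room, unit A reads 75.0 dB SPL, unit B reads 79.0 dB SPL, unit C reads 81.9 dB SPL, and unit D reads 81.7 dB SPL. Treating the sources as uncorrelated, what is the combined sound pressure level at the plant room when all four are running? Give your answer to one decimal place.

Add the sources as powers (linear), then convert back to dB:
L_total = 10·log₁₀(10^(75.0/10) + 10^(79.0/10) + 10^(81.9/10) + 10^(81.7/10)) = 10·log₁₀(413800000) = 86.2 dB SPL.

86.2 dB SPL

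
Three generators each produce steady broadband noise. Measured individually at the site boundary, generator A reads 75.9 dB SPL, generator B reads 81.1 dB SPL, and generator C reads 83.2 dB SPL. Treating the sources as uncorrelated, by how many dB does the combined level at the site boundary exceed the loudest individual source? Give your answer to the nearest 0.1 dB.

Uncorrelated sources add in intensity (power), not in dB.
L_total = 10·log₁₀(10^(75.9/10) + 10^(81.1/10) + 10^(83.2/10)) = 85.76 dB SPL.
Excess over the loudest (83.2 dB): 85.76 − 83.2 = 2.6 dB.

2.6 dB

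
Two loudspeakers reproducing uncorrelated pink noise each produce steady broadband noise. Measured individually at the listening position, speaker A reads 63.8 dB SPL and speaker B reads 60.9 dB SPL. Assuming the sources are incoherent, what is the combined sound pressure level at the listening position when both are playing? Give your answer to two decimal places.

65.60 dB SPL

Incoherent sources sum as intensities:
L_total = 10·log₁₀(10^(63.8/10) + 10^(60.9/10)) = 10·log₁₀(3629000) = 65.60 dB SPL.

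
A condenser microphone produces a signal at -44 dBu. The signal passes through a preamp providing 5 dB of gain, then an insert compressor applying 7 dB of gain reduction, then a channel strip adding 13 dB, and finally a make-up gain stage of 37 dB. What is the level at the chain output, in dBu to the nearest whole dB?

Gain stages sum in dB:
-44 + 5 − 7 + 13 + 37 = +4 dBu.

+4 dBu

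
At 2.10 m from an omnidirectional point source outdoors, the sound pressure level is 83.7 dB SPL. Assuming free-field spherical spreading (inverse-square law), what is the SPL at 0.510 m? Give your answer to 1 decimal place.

For a point source in a free field, ΔL = −20·log₁₀(d₂/d₁).
ΔL = −20·log₁₀(0.510/2.10) = 12.29 dB, so L₂ = 83.7 + (12.29) = 96.0 dB SPL.

96.0 dB SPL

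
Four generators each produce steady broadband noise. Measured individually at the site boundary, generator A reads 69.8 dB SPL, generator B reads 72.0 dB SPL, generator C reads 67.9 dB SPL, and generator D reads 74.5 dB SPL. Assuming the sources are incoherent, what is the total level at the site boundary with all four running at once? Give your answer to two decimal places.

77.76 dB SPL

Add the sources as powers (linear), then convert back to dB:
L_total = 10·log₁₀(10^(69.8/10) + 10^(72.0/10) + 10^(67.9/10) + 10^(74.5/10)) = 10·log₁₀(59750000) = 77.76 dB SPL.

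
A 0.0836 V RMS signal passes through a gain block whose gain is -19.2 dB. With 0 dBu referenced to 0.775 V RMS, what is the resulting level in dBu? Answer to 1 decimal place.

Input level: 20·log₁₀(0.0836/0.775) = -19.34 dBu.
Output: -19.34 − 19.2 = -38.5 dBu.

-38.5 dBu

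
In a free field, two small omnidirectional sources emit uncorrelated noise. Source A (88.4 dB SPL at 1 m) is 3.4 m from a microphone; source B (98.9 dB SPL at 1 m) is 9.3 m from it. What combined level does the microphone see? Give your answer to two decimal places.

At the listener: L_A = 88.4 − 20·log₁₀(3.4) = 77.770 dB; L_B = 98.9 − 20·log₁₀(9.3) = 79.530 dB.
Combined: 10·log₁₀(10^(77.770/10)+10^(79.530/10)) = 81.75 dB SPL.

81.75 dB SPL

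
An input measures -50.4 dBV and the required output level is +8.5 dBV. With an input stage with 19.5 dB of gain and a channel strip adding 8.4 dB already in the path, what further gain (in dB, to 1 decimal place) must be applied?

31.0 dB

The required make-up gain is the shortfall in the dB sum.
G = +8.5 − (-50.4) − 19.5 − 8.4 = 31.0 dB.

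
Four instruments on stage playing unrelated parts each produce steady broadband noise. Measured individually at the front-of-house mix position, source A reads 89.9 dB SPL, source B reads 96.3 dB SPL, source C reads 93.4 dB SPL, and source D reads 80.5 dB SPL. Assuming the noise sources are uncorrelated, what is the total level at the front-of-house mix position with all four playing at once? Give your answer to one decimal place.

98.8 dB SPL

Incoherent sources sum as intensities:
L_total = 10·log₁₀(10^(89.9/10) + 10^(96.3/10) + 10^(93.4/10) + 10^(80.5/10)) = 10·log₁₀(7543000000) = 98.8 dB SPL.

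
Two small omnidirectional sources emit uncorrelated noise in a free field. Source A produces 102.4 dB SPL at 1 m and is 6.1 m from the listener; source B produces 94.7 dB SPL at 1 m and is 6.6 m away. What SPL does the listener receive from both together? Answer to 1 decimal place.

87.3 dB SPL

At the listener: L_A = 102.4 − 20·log₁₀(6.1) = 86.69 dB; L_B = 94.7 − 20·log₁₀(6.6) = 78.31 dB.
Combined: 10·log₁₀(10^(86.69/10)+10^(78.31/10)) = 87.3 dB SPL.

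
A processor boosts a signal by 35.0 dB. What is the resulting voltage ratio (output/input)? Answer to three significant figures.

Voltage ratio = 10^(dB/20).
10^(35.0/20) = 10^(1.750) = 56.2.

56.2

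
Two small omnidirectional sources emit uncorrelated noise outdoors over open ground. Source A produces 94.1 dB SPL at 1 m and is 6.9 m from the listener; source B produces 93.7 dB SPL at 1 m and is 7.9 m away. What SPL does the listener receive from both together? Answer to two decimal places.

79.62 dB SPL

At the listener: L_A = 94.1 − 20·log₁₀(6.9) = 77.323 dB; L_B = 93.7 − 20·log₁₀(7.9) = 75.747 dB.
Combined: 10·log₁₀(10^(77.323/10)+10^(75.747/10)) = 79.62 dB SPL.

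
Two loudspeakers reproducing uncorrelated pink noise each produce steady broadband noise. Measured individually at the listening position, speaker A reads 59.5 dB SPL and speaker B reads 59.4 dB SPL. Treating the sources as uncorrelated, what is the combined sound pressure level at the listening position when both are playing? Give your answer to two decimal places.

62.46 dB SPL

Add the sources as powers (linear), then convert back to dB:
L_total = 10·log₁₀(10^(59.5/10) + 10^(59.4/10)) = 10·log₁₀(1762000) = 62.46 dB SPL.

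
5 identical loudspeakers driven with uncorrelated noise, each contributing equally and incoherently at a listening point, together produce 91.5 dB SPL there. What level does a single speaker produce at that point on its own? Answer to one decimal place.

84.5 dB SPL

5 equal incoherent sources add 10·log₁₀(5) = 6.99 dB over one source.
L_one = 91.5 − 6.99 = 84.5 dB SPL.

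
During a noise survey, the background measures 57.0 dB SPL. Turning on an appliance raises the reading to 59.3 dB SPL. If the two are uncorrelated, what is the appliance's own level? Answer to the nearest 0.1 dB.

Subtract intensities: L_src = 10·log₁₀(10^(L_total/10) − 10^(L_bg/10)).
L_src = 10·log₁₀(10^(59.3/10) − 10^(57.0/10)) = 10·log₁₀(350000) = 55.4 dB SPL.

55.4 dB SPL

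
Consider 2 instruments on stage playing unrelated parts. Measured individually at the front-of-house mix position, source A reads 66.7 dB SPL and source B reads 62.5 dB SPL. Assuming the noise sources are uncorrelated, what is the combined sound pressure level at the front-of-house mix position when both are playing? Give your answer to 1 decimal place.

68.1 dB SPL

Uncorrelated sources add in intensity (power), not in dB.
L_total = 10·log₁₀(10^(66.7/10) + 10^(62.5/10)) = 10·log₁₀(6456000) = 68.1 dB SPL.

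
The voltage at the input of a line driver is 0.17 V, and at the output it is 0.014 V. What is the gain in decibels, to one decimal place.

Voltage is an amplitude quantity, so gain = 20·log₁₀(V_out/V_in).
20·log₁₀(0.014/0.17) = 20·log₁₀(0.08235) = -21.7 dB.

-21.7 dB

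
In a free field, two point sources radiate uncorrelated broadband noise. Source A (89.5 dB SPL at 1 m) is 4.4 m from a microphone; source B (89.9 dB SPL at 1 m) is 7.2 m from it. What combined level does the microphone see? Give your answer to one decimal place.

At the listener: L_A = 89.5 − 20·log₁₀(4.4) = 76.63 dB; L_B = 89.9 − 20·log₁₀(7.2) = 72.75 dB.
Combined: 10·log₁₀(10^(76.63/10)+10^(72.75/10)) = 78.1 dB SPL.

78.1 dB SPL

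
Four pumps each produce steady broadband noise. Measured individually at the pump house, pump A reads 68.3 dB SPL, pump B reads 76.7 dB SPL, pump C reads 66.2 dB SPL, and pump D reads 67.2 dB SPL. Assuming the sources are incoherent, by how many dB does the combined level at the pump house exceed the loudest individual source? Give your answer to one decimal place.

1.3 dB

Incoherent sources sum as intensities:
L_total = 10·log₁₀(10^(68.3/10) + 10^(76.7/10) + 10^(66.2/10) + 10^(67.2/10)) = 77.99 dB SPL.
Excess over the loudest (76.7 dB): 77.99 − 76.7 = 1.3 dB.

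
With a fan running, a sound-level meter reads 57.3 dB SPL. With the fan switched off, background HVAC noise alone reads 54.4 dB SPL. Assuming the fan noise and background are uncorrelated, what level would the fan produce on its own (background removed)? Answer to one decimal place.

Remove the background by subtracting linear intensities:
L_src = 10·log₁₀(10^(57.3/10) − 10^(54.4/10)) = 10·log₁₀(261600) = 54.2 dB SPL.

54.2 dB SPL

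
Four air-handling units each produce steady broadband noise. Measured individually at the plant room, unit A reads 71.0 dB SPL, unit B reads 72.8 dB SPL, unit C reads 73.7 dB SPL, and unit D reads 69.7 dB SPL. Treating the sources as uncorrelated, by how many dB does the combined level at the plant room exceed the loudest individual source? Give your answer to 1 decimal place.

4.4 dB

Uncorrelated sources add in intensity (power), not in dB.
L_total = 10·log₁₀(10^(71.0/10) + 10^(72.8/10) + 10^(73.7/10) + 10^(69.7/10)) = 78.09 dB SPL.
Excess over the loudest (73.7 dB): 78.09 − 73.7 = 4.4 dB.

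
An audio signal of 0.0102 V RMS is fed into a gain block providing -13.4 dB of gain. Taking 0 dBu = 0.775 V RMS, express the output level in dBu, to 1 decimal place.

-51.0 dBu

Input level: 20·log₁₀(0.0102/0.775) = -37.61 dBu.
Output: -37.61 − 13.4 = -51.0 dBu.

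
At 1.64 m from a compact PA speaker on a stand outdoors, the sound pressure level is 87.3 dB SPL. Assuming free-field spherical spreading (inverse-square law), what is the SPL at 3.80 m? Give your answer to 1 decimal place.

For a point source in a free field, ΔL = −20·log₁₀(d₂/d₁).
ΔL = −20·log₁₀(3.80/1.64) = -7.30 dB, so L₂ = 87.3 + (-7.30) = 80.0 dB SPL.

80.0 dB SPL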